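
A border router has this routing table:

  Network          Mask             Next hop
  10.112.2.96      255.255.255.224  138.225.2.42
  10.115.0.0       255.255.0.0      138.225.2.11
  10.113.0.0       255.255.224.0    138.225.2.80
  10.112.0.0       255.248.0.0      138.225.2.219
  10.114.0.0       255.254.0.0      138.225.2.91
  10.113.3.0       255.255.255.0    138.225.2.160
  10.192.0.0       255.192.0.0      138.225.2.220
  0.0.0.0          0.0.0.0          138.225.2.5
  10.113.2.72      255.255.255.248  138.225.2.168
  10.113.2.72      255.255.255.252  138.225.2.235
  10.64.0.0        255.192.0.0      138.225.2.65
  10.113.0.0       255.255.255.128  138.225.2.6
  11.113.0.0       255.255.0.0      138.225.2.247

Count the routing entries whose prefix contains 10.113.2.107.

Prefixes containing 10.113.2.107:
  0.0.0.0/0 (default, matches everything)
  10.64.0.0/10 (10.64.0.0 - 10.127.255.255)
  10.112.0.0/13 (10.112.0.0 - 10.119.255.255)
  10.113.0.0/19 (10.113.0.0 - 10.113.31.255)
Total matching entries: 4.

4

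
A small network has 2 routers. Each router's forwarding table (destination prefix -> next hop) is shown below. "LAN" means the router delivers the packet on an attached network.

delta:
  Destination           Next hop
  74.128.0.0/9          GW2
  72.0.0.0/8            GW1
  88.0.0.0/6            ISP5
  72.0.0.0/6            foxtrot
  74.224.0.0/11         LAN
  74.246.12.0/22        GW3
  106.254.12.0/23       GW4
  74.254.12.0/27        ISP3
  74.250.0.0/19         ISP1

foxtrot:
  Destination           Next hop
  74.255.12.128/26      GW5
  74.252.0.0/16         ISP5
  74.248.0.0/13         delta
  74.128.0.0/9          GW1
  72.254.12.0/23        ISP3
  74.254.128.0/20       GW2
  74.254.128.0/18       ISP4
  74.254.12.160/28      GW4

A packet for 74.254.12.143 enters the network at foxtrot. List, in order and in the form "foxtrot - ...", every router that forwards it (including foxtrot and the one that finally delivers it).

foxtrot - delta

At foxtrot: longest match for 74.254.12.143 is 74.248.0.0/13 -> delta
At delta: longest match for 74.254.12.143 is 74.224.0.0/11 -> LAN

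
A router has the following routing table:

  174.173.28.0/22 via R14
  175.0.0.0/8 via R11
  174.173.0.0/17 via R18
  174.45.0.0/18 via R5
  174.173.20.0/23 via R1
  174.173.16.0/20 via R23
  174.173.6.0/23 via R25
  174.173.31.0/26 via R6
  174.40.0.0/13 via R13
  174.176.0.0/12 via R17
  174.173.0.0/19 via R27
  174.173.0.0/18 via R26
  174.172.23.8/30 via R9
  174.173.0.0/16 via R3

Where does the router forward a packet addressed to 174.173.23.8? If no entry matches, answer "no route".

R23

Routes whose prefix contains 174.173.23.8:
  174.173.0.0/16 (174.173.0.0 - 174.173.255.255) -> R3
  174.173.0.0/17 (174.173.0.0 - 174.173.127.255) -> R18
  174.173.0.0/18 (174.173.0.0 - 174.173.63.255) -> R26
  174.173.0.0/19 (174.173.0.0 - 174.173.31.255) -> R27
  174.173.16.0/20 (174.173.16.0 - 174.173.31.255) -> R23
More-specific entries that do NOT match:
  174.172.23.8/30 (174.172.23.8 - 174.172.23.11) does not contain 174.173.23.8
  174.173.31.0/26 (174.173.31.0 - 174.173.31.63) does not contain 174.173.23.8
  174.173.20.0/23 (174.173.20.0 - 174.173.21.255) does not contain 174.173.23.8
  174.173.6.0/23 (174.173.6.0 - 174.173.7.255) does not contain 174.173.23.8
  174.173.28.0/22 (174.173.28.0 - 174.173.31.255) does not contain 174.173.23.8
Longest matching prefix is /20 -> next hop R23.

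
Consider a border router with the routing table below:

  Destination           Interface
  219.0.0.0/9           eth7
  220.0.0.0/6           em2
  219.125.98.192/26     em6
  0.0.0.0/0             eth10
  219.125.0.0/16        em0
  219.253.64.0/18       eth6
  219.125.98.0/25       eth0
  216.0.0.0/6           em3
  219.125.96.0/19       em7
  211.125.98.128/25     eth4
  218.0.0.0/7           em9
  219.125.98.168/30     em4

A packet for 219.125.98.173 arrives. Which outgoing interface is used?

em7

Routes whose prefix contains 219.125.98.173:
  0.0.0.0/0 (default, matches everything) -> eth10
  216.0.0.0/6 (216.0.0.0 - 219.255.255.255) -> em3
  218.0.0.0/7 (218.0.0.0 - 219.255.255.255) -> em9
  219.0.0.0/9 (219.0.0.0 - 219.127.255.255) -> eth7
  219.125.0.0/16 (219.125.0.0 - 219.125.255.255) -> em0
  219.125.96.0/19 (219.125.96.0 - 219.125.127.255) -> em7
More-specific entries that do NOT match:
  219.125.98.168/30 (219.125.98.168 - 219.125.98.171) does not contain 219.125.98.173
  219.125.98.192/26 (219.125.98.192 - 219.125.98.255) does not contain 219.125.98.173
  219.125.98.0/25 (219.125.98.0 - 219.125.98.127) does not contain 219.125.98.173
  211.125.98.128/25 (211.125.98.128 - 211.125.98.255) does not contain 219.125.98.173
Longest matching prefix is /19 -> interface em7.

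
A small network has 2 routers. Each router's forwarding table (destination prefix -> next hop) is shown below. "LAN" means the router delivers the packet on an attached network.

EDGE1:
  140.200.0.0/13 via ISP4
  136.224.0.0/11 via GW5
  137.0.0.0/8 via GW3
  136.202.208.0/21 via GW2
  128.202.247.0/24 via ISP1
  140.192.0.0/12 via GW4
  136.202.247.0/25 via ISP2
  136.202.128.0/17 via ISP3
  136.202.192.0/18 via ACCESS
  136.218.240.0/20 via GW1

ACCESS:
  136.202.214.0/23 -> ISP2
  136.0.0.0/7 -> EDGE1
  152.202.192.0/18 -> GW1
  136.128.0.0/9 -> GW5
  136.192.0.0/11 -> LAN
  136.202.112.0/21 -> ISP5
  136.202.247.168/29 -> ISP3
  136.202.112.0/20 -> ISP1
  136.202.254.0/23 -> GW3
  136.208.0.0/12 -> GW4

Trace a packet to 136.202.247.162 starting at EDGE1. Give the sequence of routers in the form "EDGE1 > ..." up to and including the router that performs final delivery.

At EDGE1: longest match for 136.202.247.162 is 136.202.192.0/18 -> ACCESS
At ACCESS: longest match for 136.202.247.162 is 136.192.0.0/11 -> LAN

EDGE1 > ACCESS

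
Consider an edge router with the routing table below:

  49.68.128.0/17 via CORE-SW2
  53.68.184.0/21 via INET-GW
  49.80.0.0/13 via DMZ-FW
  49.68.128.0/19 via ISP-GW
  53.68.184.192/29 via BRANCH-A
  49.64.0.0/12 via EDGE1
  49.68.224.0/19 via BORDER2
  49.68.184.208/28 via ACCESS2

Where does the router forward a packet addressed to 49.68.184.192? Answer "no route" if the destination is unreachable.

Routes whose prefix contains 49.68.184.192:
  49.64.0.0/12 (49.64.0.0 - 49.79.255.255) -> EDGE1
  49.68.128.0/17 (49.68.128.0 - 49.68.255.255) -> CORE-SW2
More-specific entries that do NOT match:
  53.68.184.192/29 (53.68.184.192 - 53.68.184.199) does not contain 49.68.184.192
  49.68.184.208/28 (49.68.184.208 - 49.68.184.223) does not contain 49.68.184.192
  53.68.184.0/21 (53.68.184.0 - 53.68.191.255) does not contain 49.68.184.192
  49.68.128.0/19 (49.68.128.0 - 49.68.159.255) does not contain 49.68.184.192
  49.68.224.0/19 (49.68.224.0 - 49.68.255.255) does not contain 49.68.184.192
Longest matching prefix is /17 -> next hop CORE-SW2.

CORE-SW2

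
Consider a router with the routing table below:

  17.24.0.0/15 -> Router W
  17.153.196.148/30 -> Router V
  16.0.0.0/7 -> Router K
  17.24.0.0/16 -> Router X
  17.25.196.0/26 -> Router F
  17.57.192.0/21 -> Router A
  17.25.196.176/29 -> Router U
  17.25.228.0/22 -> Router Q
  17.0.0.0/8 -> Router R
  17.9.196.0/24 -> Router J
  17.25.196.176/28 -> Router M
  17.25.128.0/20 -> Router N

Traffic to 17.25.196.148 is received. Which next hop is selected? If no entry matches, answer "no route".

Routes whose prefix contains 17.25.196.148:
  16.0.0.0/7 (16.0.0.0 - 17.255.255.255) -> Router K
  17.0.0.0/8 (17.0.0.0 - 17.255.255.255) -> Router R
  17.24.0.0/15 (17.24.0.0 - 17.25.255.255) -> Router W
More-specific entries that do NOT match:
  17.153.196.148/30 (17.153.196.148 - 17.153.196.151) does not contain 17.25.196.148
  17.25.196.176/29 (17.25.196.176 - 17.25.196.183) does not contain 17.25.196.148
  17.25.196.176/28 (17.25.196.176 - 17.25.196.191) does not contain 17.25.196.148
  17.25.196.0/26 (17.25.196.0 - 17.25.196.63) does not contain 17.25.196.148
  17.9.196.0/24 (17.9.196.0 - 17.9.196.255) does not contain 17.25.196.148
  17.25.228.0/22 (17.25.228.0 - 17.25.231.255) does not contain 17.25.196.148
  17.57.192.0/21 (17.57.192.0 - 17.57.199.255) does not contain 17.25.196.148
  17.25.128.0/20 (17.25.128.0 - 17.25.143.255) does not contain 17.25.196.148
  17.24.0.0/16 (17.24.0.0 - 17.24.255.255) does not contain 17.25.196.148
Longest matching prefix is /15 -> next hop Router W.

Router W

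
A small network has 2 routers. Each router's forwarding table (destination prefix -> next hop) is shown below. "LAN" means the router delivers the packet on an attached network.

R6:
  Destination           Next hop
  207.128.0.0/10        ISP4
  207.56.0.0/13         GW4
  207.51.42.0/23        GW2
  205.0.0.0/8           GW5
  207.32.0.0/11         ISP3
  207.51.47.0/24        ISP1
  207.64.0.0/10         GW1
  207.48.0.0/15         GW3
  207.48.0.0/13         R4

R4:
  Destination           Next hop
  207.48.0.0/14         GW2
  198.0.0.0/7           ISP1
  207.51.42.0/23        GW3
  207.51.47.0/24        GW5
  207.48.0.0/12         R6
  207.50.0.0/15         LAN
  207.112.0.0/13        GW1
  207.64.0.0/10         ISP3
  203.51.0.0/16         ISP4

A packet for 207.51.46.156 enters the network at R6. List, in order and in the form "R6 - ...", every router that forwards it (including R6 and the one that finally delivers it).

At R6: longest match for 207.51.46.156 is 207.48.0.0/13 -> R4
At R4: longest match for 207.51.46.156 is 207.50.0.0/15 -> LAN

R6 - R4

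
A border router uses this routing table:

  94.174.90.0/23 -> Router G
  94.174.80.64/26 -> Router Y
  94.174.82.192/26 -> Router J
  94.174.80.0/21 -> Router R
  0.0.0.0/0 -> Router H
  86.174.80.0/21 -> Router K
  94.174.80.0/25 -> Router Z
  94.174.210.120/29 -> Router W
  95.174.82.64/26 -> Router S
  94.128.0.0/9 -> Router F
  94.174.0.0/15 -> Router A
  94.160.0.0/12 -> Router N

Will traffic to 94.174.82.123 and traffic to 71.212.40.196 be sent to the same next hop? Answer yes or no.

no

94.174.82.123: longest match 94.174.80.0/21 -> Router R
71.212.40.196: longest match 0.0.0.0/0 -> Router H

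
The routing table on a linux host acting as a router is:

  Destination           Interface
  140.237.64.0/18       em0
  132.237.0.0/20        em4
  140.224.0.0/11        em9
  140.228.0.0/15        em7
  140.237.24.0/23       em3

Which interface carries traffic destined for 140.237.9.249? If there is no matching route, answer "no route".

Routes whose prefix contains 140.237.9.249:
  140.224.0.0/11 (140.224.0.0 - 140.255.255.255) -> em9
More-specific entries that do NOT match:
  140.237.24.0/23 (140.237.24.0 - 140.237.25.255) does not contain 140.237.9.249
  132.237.0.0/20 (132.237.0.0 - 132.237.15.255) does not contain 140.237.9.249
  140.237.64.0/18 (140.237.64.0 - 140.237.127.255) does not contain 140.237.9.249
  140.228.0.0/15 (140.228.0.0 - 140.229.255.255) does not contain 140.237.9.249
Longest matching prefix is /11 -> interface em9.

em9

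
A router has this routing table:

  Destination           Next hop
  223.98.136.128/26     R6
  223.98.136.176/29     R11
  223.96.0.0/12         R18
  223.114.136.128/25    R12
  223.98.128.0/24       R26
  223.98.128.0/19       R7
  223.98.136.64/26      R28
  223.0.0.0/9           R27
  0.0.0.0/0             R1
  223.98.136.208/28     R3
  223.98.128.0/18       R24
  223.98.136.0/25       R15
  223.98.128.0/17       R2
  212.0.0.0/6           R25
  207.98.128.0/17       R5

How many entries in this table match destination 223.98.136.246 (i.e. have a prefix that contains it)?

Prefixes containing 223.98.136.246:
  0.0.0.0/0 (default, matches everything)
  223.0.0.0/9 (223.0.0.0 - 223.127.255.255)
  223.96.0.0/12 (223.96.0.0 - 223.111.255.255)
  223.98.128.0/17 (223.98.128.0 - 223.98.255.255)
  223.98.128.0/18 (223.98.128.0 - 223.98.191.255)
  223.98.128.0/19 (223.98.128.0 - 223.98.159.255)
Total matching entries: 6.

6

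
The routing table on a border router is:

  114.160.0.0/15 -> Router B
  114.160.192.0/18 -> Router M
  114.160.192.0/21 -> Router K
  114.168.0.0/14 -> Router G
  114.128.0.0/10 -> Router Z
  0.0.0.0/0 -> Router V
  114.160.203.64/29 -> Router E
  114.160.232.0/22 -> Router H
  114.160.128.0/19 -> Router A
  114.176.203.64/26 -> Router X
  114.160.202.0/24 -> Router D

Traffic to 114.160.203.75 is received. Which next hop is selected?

Router M

Routes whose prefix contains 114.160.203.75:
  0.0.0.0/0 (default, matches everything) -> Router V
  114.128.0.0/10 (114.128.0.0 - 114.191.255.255) -> Router Z
  114.160.0.0/15 (114.160.0.0 - 114.161.255.255) -> Router B
  114.160.192.0/18 (114.160.192.0 - 114.160.255.255) -> Router M
More-specific entries that do NOT match:
  114.160.203.64/29 (114.160.203.64 - 114.160.203.71) does not contain 114.160.203.75
  114.176.203.64/26 (114.176.203.64 - 114.176.203.127) does not contain 114.160.203.75
  114.160.202.0/24 (114.160.202.0 - 114.160.202.255) does not contain 114.160.203.75
  114.160.232.0/22 (114.160.232.0 - 114.160.235.255) does not contain 114.160.203.75
  114.160.192.0/21 (114.160.192.0 - 114.160.199.255) does not contain 114.160.203.75
  114.160.128.0/19 (114.160.128.0 - 114.160.159.255) does not contain 114.160.203.75
Longest matching prefix is /18 -> next hop Router M.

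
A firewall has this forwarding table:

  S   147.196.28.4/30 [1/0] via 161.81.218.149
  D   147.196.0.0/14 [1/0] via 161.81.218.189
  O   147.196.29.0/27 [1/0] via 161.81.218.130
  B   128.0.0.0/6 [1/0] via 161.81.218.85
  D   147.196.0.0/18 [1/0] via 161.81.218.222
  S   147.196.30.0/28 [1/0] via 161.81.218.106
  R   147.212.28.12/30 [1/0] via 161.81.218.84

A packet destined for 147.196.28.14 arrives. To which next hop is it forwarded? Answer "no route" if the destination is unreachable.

161.81.218.222

Routes whose prefix contains 147.196.28.14:
  147.196.0.0/14 (147.196.0.0 - 147.199.255.255) -> 161.81.218.189
  147.196.0.0/18 (147.196.0.0 - 147.196.63.255) -> 161.81.218.222
More-specific entries that do NOT match:
  147.196.28.4/30 (147.196.28.4 - 147.196.28.7) does not contain 147.196.28.14
  147.212.28.12/30 (147.212.28.12 - 147.212.28.15) does not contain 147.196.28.14
  147.196.30.0/28 (147.196.30.0 - 147.196.30.15) does not contain 147.196.28.14
  147.196.29.0/27 (147.196.29.0 - 147.196.29.31) does not contain 147.196.28.14
Longest matching prefix is /18 -> next hop 161.81.218.222.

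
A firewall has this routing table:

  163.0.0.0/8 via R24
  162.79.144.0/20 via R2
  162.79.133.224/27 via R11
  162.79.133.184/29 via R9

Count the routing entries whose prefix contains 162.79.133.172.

No listed prefix contains 162.79.133.172.
Total matching entries: 0.

0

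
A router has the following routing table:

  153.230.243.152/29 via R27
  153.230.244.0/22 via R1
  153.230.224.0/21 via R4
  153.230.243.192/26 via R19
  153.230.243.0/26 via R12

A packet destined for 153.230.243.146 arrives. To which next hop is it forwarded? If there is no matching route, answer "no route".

No entry's prefix contains 153.230.243.146; there is no default route.

no route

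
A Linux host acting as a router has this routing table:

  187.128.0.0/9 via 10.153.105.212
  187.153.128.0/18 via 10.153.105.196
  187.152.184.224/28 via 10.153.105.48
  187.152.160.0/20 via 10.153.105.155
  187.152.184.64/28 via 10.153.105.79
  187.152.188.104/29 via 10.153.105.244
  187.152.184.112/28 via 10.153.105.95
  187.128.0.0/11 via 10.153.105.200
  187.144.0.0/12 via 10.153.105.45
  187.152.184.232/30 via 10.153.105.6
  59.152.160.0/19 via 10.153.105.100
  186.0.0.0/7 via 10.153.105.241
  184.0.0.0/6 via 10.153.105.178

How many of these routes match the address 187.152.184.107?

5

Prefixes containing 187.152.184.107:
  184.0.0.0/6 (184.0.0.0 - 187.255.255.255)
  186.0.0.0/7 (186.0.0.0 - 187.255.255.255)
  187.128.0.0/9 (187.128.0.0 - 187.255.255.255)
  187.128.0.0/11 (187.128.0.0 - 187.159.255.255)
  187.144.0.0/12 (187.144.0.0 - 187.159.255.255)
Total matching entries: 5.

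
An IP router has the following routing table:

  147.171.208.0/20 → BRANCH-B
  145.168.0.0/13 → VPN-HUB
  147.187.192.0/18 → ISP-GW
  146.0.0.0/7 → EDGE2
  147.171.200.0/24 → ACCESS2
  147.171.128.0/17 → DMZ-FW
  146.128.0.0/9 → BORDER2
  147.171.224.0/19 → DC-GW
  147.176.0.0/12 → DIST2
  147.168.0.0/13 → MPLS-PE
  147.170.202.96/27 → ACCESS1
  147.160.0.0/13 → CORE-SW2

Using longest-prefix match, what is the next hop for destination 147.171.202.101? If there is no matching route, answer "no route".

Routes whose prefix contains 147.171.202.101:
  146.0.0.0/7 (146.0.0.0 - 147.255.255.255) -> EDGE2
  147.168.0.0/13 (147.168.0.0 - 147.175.255.255) -> MPLS-PE
  147.171.128.0/17 (147.171.128.0 - 147.171.255.255) -> DMZ-FW
More-specific entries that do NOT match:
  147.170.202.96/27 (147.170.202.96 - 147.170.202.127) does not contain 147.171.202.101
  147.171.200.0/24 (147.171.200.0 - 147.171.200.255) does not contain 147.171.202.101
  147.171.208.0/20 (147.171.208.0 - 147.171.223.255) does not contain 147.171.202.101
  147.171.224.0/19 (147.171.224.0 - 147.171.255.255) does not contain 147.171.202.101
  147.187.192.0/18 (147.187.192.0 - 147.187.255.255) does not contain 147.171.202.101
Longest matching prefix is /17 -> next hop DMZ-FW.

DMZ-FW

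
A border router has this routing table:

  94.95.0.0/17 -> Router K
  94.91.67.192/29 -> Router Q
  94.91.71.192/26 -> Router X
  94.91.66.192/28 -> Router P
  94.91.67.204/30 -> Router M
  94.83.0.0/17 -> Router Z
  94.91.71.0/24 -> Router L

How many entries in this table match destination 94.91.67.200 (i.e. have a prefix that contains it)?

0

No listed prefix contains 94.91.67.200.
Total matching entries: 0.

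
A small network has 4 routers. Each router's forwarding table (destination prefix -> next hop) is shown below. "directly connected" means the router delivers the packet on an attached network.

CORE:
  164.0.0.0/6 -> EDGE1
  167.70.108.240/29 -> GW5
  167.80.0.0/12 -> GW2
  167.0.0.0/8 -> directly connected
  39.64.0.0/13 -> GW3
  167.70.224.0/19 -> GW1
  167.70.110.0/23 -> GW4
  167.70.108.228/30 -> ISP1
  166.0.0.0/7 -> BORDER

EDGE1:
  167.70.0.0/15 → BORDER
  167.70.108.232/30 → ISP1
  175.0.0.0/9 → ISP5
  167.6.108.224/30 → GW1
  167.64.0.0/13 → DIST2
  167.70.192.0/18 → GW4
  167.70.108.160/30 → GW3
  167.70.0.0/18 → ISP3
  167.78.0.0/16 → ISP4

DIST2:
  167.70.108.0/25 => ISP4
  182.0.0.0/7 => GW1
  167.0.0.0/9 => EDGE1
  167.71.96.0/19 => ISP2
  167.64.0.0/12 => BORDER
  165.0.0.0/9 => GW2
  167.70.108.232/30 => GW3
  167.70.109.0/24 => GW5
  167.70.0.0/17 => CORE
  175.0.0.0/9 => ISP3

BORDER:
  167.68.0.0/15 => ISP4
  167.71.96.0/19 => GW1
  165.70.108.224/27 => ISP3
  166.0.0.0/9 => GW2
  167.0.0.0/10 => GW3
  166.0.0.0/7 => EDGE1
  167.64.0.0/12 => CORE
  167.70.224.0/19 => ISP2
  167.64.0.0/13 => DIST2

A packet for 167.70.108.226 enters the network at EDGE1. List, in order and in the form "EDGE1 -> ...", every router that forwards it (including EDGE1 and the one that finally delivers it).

EDGE1 -> BORDER -> DIST2 -> CORE

At EDGE1: longest match for 167.70.108.226 is 167.70.0.0/15 -> BORDER
At BORDER: longest match for 167.70.108.226 is 167.64.0.0/13 -> DIST2
At DIST2: longest match for 167.70.108.226 is 167.70.0.0/17 -> CORE
At CORE: longest match for 167.70.108.226 is 167.0.0.0/8 -> directly connected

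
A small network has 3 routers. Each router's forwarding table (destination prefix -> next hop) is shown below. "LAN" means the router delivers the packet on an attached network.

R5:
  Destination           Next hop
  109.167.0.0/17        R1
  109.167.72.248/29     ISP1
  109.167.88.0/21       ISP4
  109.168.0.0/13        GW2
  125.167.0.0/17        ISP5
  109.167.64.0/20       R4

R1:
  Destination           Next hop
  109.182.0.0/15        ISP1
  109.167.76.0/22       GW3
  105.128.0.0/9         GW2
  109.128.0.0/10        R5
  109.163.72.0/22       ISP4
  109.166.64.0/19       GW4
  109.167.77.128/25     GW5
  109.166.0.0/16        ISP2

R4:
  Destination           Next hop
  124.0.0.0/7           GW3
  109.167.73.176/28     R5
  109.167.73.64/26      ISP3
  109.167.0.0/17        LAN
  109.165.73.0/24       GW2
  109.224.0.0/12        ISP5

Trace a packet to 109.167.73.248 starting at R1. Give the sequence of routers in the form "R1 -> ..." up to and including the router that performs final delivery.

R1 -> R5 -> R4

At R1: longest match for 109.167.73.248 is 109.128.0.0/10 -> R5
At R5: longest match for 109.167.73.248 is 109.167.64.0/20 -> R4
At R4: longest match for 109.167.73.248 is 109.167.0.0/17 -> LAN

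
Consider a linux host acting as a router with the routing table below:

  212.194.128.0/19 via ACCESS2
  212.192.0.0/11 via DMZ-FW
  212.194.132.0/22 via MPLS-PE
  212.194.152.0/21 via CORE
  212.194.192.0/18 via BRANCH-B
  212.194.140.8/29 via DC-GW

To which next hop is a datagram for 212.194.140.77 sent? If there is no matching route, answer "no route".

Routes whose prefix contains 212.194.140.77:
  212.192.0.0/11 (212.192.0.0 - 212.223.255.255) -> DMZ-FW
  212.194.128.0/19 (212.194.128.0 - 212.194.159.255) -> ACCESS2
More-specific entries that do NOT match:
  212.194.140.8/29 (212.194.140.8 - 212.194.140.15) does not contain 212.194.140.77
  212.194.132.0/22 (212.194.132.0 - 212.194.135.255) does not contain 212.194.140.77
  212.194.152.0/21 (212.194.152.0 - 212.194.159.255) does not contain 212.194.140.77
Longest matching prefix is /19 -> next hop ACCESS2.

ACCESS2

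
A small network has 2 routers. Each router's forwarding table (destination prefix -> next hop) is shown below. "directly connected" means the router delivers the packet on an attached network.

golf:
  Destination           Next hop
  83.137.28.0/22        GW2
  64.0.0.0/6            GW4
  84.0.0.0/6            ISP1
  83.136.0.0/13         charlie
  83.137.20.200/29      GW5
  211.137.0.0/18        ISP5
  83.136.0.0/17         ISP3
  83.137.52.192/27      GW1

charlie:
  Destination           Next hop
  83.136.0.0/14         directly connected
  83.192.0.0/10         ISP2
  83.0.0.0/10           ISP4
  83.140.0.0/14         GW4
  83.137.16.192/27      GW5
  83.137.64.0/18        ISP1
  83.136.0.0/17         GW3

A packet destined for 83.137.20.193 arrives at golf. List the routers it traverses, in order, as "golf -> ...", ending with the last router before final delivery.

At golf: longest match for 83.137.20.193 is 83.136.0.0/13 -> charlie
At charlie: longest match for 83.137.20.193 is 83.136.0.0/14 -> directly connected

golf -> charlie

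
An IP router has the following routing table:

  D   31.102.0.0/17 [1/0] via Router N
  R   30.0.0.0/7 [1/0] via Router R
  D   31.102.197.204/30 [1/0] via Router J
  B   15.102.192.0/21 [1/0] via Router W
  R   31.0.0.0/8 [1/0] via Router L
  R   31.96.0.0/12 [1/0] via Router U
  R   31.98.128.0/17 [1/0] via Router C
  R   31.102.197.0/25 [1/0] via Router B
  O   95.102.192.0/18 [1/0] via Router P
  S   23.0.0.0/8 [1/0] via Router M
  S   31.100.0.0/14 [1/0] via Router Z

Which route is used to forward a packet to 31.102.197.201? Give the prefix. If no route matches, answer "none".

31.100.0.0/14

Entries matching 31.102.197.201:
  30.0.0.0/7 (30.0.0.0 - 31.255.255.255)
  31.0.0.0/8 (31.0.0.0 - 31.255.255.255)
  31.96.0.0/12 (31.96.0.0 - 31.111.255.255)
  31.100.0.0/14 (31.100.0.0 - 31.103.255.255)
Most specific is 31.100.0.0/14.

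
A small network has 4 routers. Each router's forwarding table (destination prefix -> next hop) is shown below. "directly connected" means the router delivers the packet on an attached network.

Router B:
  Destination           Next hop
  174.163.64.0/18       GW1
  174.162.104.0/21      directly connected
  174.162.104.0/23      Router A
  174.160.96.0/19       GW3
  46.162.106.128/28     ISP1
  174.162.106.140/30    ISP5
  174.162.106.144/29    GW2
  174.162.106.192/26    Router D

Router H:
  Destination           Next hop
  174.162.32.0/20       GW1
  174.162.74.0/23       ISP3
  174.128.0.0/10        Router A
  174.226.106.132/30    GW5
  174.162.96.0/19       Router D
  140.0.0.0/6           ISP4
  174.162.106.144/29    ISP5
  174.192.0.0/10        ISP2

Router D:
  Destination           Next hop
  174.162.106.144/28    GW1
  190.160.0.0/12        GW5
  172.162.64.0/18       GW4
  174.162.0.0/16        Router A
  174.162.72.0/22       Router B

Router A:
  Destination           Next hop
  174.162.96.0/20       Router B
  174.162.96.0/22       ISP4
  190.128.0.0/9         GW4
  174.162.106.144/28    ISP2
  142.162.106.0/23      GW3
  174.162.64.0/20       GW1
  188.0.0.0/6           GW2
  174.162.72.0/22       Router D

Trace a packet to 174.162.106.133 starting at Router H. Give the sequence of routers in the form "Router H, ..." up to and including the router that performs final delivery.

Router H, Router D, Router A, Router B

At Router H: longest match for 174.162.106.133 is 174.162.96.0/19 -> Router D
At Router D: longest match for 174.162.106.133 is 174.162.0.0/16 -> Router A
At Router A: longest match for 174.162.106.133 is 174.162.96.0/20 -> Router B
At Router B: longest match for 174.162.106.133 is 174.162.104.0/21 -> directly connected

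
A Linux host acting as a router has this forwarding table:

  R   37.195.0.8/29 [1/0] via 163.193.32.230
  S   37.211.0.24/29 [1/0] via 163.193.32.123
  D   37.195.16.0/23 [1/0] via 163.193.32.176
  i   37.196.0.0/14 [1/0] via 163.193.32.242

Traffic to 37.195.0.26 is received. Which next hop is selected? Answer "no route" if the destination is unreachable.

No entry's prefix contains 37.195.0.26; there is no default route.

no route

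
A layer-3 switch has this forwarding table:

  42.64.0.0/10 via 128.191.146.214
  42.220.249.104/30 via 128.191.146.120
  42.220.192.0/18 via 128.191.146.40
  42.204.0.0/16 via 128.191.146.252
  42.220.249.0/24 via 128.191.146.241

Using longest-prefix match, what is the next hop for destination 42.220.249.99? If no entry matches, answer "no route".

128.191.146.241

Routes whose prefix contains 42.220.249.99:
  42.220.192.0/18 (42.220.192.0 - 42.220.255.255) -> 128.191.146.40
  42.220.249.0/24 (42.220.249.0 - 42.220.249.255) -> 128.191.146.241
More-specific entries that do NOT match:
  42.220.249.104/30 (42.220.249.104 - 42.220.249.107) does not contain 42.220.249.99
Longest matching prefix is /24 -> next hop 128.191.146.241.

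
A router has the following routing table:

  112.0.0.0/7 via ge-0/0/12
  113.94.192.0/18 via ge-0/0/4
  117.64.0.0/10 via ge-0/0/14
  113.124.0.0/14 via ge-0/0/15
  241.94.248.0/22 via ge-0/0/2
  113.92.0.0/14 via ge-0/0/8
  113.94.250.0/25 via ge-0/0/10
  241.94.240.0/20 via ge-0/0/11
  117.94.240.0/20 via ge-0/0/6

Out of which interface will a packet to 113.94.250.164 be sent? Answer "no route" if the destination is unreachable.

Routes whose prefix contains 113.94.250.164:
  112.0.0.0/7 (112.0.0.0 - 113.255.255.255) -> ge-0/0/12
  113.92.0.0/14 (113.92.0.0 - 113.95.255.255) -> ge-0/0/8
  113.94.192.0/18 (113.94.192.0 - 113.94.255.255) -> ge-0/0/4
More-specific entries that do NOT match:
  113.94.250.0/25 (113.94.250.0 - 113.94.250.127) does not contain 113.94.250.164
  241.94.248.0/22 (241.94.248.0 - 241.94.251.255) does not contain 113.94.250.164
  241.94.240.0/20 (241.94.240.0 - 241.94.255.255) does not contain 113.94.250.164
  117.94.240.0/20 (117.94.240.0 - 117.94.255.255) does not contain 113.94.250.164
Longest matching prefix is /18 -> interface ge-0/0/4.

ge-0/0/4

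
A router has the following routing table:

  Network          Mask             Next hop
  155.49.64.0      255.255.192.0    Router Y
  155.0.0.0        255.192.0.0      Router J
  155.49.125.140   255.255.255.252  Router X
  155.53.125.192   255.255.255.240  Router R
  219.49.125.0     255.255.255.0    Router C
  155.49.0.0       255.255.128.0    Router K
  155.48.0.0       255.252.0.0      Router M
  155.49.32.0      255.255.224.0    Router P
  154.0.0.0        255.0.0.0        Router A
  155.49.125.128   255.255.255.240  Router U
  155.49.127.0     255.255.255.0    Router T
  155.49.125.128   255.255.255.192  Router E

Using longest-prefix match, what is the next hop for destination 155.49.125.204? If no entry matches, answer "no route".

Router Y

Routes whose prefix contains 155.49.125.204:
  155.0.0.0/10 (155.0.0.0 - 155.63.255.255) -> Router J
  155.48.0.0/14 (155.48.0.0 - 155.51.255.255) -> Router M
  155.49.0.0/17 (155.49.0.0 - 155.49.127.255) -> Router K
  155.49.64.0/18 (155.49.64.0 - 155.49.127.255) -> Router Y
More-specific entries that do NOT match:
  155.49.125.140/30 (155.49.125.140 - 155.49.125.143) does not contain 155.49.125.204
  155.53.125.192/28 (155.53.125.192 - 155.53.125.207) does not contain 155.49.125.204
  155.49.125.128/28 (155.49.125.128 - 155.49.125.143) does not contain 155.49.125.204
  155.49.125.128/26 (155.49.125.128 - 155.49.125.191) does not contain 155.49.125.204
  219.49.125.0/24 (219.49.125.0 - 219.49.125.255) does not contain 155.49.125.204
  155.49.127.0/24 (155.49.127.0 - 155.49.127.255) does not contain 155.49.125.204
  155.49.32.0/19 (155.49.32.0 - 155.49.63.255) does not contain 155.49.125.204
Longest matching prefix is /18 -> next hop Router Y.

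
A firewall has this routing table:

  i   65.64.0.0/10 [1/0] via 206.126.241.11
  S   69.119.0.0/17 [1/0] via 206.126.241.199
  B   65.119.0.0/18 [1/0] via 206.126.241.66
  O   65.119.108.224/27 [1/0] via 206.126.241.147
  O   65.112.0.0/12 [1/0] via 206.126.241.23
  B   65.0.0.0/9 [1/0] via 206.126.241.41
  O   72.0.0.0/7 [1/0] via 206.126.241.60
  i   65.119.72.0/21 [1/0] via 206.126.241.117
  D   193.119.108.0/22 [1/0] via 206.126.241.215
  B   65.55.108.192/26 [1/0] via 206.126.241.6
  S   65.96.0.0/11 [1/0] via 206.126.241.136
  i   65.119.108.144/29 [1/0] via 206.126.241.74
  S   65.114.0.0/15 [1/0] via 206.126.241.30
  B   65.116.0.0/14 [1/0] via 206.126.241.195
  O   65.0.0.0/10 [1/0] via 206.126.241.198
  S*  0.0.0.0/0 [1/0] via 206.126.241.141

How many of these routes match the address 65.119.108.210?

6

Prefixes containing 65.119.108.210:
  0.0.0.0/0 (default, matches everything)
  65.0.0.0/9 (65.0.0.0 - 65.127.255.255)
  65.64.0.0/10 (65.64.0.0 - 65.127.255.255)
  65.96.0.0/11 (65.96.0.0 - 65.127.255.255)
  65.112.0.0/12 (65.112.0.0 - 65.127.255.255)
  65.116.0.0/14 (65.116.0.0 - 65.119.255.255)
Total matching entries: 6.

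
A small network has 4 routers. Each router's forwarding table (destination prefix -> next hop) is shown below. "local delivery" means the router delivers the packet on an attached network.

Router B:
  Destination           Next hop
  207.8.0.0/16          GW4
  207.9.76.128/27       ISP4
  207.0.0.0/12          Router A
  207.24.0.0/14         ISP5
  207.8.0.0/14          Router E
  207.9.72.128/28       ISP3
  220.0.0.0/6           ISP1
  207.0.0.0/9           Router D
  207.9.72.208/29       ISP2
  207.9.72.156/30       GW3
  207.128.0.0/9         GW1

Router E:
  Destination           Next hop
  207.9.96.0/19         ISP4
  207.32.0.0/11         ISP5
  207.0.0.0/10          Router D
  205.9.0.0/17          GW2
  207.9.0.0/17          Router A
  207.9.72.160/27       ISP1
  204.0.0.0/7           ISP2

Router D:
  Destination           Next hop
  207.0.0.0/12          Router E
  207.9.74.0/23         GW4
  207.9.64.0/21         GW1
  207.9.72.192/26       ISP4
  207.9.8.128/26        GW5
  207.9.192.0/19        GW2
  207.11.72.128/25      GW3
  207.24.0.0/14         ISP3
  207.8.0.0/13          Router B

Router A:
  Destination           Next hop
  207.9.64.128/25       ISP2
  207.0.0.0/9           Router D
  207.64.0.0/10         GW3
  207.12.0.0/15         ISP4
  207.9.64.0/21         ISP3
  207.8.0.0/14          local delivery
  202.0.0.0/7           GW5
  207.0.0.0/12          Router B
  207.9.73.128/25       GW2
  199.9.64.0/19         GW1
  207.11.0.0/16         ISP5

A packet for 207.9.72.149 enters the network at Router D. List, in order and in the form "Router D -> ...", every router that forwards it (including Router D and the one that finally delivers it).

Router D -> Router B -> Router E -> Router A

At Router D: longest match for 207.9.72.149 is 207.8.0.0/13 -> Router B
At Router B: longest match for 207.9.72.149 is 207.8.0.0/14 -> Router E
At Router E: longest match for 207.9.72.149 is 207.9.0.0/17 -> Router A
At Router A: longest match for 207.9.72.149 is 207.8.0.0/14 -> local delivery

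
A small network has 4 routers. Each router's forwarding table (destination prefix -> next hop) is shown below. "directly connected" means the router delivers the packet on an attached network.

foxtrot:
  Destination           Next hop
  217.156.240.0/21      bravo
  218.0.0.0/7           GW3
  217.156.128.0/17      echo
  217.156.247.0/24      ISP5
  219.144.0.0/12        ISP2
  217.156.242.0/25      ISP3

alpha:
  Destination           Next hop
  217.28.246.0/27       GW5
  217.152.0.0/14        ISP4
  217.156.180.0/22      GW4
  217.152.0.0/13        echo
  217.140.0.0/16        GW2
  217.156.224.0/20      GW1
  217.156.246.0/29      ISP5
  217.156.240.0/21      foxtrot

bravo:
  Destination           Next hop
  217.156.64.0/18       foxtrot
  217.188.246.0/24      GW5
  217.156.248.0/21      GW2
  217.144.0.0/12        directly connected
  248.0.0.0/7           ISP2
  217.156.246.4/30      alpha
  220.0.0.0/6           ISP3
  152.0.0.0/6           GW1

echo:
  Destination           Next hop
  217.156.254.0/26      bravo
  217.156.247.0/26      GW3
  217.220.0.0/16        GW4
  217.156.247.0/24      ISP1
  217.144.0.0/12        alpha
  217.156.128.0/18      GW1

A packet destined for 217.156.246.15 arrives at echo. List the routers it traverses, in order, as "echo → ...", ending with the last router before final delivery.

At echo: longest match for 217.156.246.15 is 217.144.0.0/12 -> alpha
At alpha: longest match for 217.156.246.15 is 217.156.240.0/21 -> foxtrot
At foxtrot: longest match for 217.156.246.15 is 217.156.240.0/21 -> bravo
At bravo: longest match for 217.156.246.15 is 217.144.0.0/12 -> directly connected

echo → alpha → foxtrot → bravo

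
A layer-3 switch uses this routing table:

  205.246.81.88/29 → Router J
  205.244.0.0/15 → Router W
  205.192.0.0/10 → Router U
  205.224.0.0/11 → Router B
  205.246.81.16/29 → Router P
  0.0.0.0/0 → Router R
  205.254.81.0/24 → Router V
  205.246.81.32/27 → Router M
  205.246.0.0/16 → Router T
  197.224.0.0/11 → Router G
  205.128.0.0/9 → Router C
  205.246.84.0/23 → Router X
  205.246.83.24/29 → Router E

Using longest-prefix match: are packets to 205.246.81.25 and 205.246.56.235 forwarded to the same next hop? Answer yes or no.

yes

205.246.81.25: longest match 205.246.0.0/16 -> Router T
205.246.56.235: longest match 205.246.0.0/16 -> Router T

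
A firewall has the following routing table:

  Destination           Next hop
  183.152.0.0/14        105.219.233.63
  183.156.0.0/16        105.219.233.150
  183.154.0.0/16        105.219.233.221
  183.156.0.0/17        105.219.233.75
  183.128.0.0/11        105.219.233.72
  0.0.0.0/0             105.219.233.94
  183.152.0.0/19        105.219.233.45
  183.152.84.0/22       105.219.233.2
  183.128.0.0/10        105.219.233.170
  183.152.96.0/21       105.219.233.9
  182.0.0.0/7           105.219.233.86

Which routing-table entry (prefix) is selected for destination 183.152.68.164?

Entries matching 183.152.68.164:
  0.0.0.0/0 (default, matches everything)
  182.0.0.0/7 (182.0.0.0 - 183.255.255.255)
  183.128.0.0/10 (183.128.0.0 - 183.191.255.255)
  183.128.0.0/11 (183.128.0.0 - 183.159.255.255)
  183.152.0.0/14 (183.152.0.0 - 183.155.255.255)
Most specific is 183.152.0.0/14.

183.152.0.0/14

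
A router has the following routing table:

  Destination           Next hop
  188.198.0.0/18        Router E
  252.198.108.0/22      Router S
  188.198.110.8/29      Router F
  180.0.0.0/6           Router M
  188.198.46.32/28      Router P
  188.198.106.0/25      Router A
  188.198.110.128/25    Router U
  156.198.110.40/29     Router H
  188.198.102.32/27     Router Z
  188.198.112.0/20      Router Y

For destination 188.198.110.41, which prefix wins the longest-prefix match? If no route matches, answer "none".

188.198.110.41 is outside every listed prefix and there is no default route.

none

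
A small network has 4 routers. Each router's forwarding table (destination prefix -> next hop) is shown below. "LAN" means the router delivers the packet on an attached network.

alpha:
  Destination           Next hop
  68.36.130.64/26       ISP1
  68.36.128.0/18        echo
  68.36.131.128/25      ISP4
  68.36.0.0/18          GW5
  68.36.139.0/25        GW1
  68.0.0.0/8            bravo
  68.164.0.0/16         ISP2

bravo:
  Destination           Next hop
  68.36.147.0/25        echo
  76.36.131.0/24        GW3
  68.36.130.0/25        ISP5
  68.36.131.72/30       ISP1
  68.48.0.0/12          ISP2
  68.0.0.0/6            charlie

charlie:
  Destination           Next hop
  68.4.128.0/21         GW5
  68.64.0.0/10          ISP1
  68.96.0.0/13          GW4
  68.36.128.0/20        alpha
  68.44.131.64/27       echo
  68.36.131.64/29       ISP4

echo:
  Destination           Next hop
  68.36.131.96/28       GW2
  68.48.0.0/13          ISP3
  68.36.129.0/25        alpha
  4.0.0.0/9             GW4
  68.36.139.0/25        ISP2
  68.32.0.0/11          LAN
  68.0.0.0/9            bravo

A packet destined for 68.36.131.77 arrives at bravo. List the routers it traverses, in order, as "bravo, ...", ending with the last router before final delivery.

bravo, charlie, alpha, echo

At bravo: longest match for 68.36.131.77 is 68.0.0.0/6 -> charlie
At charlie: longest match for 68.36.131.77 is 68.36.128.0/20 -> alpha
At alpha: longest match for 68.36.131.77 is 68.36.128.0/18 -> echo
At echo: longest match for 68.36.131.77 is 68.32.0.0/11 -> LAN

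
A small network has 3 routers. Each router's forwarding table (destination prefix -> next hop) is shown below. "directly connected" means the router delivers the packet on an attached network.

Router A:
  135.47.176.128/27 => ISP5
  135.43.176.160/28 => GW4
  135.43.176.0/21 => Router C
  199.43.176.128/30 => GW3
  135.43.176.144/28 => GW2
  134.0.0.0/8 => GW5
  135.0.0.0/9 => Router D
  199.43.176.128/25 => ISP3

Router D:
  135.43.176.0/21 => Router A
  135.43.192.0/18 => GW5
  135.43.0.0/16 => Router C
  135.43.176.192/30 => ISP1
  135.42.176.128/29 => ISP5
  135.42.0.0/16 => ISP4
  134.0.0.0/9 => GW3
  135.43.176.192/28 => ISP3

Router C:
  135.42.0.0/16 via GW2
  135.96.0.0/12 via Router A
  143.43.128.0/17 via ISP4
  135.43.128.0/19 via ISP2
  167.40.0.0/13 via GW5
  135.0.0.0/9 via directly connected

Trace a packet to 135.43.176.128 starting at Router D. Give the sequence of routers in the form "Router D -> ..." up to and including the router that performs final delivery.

Router D -> Router A -> Router C

At Router D: longest match for 135.43.176.128 is 135.43.176.0/21 -> Router A
At Router A: longest match for 135.43.176.128 is 135.43.176.0/21 -> Router C
At Router C: longest match for 135.43.176.128 is 135.0.0.0/9 -> directly connected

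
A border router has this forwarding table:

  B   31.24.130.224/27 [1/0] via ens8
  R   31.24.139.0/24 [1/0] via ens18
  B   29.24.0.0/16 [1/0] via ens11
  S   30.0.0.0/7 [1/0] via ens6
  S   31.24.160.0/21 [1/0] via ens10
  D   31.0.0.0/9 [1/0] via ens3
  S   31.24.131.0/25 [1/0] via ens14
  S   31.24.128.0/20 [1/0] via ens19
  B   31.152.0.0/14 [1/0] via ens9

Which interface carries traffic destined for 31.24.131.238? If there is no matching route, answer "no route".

Routes whose prefix contains 31.24.131.238:
  30.0.0.0/7 (30.0.0.0 - 31.255.255.255) -> ens6
  31.0.0.0/9 (31.0.0.0 - 31.127.255.255) -> ens3
  31.24.128.0/20 (31.24.128.0 - 31.24.143.255) -> ens19
More-specific entries that do NOT match:
  31.24.130.224/27 (31.24.130.224 - 31.24.130.255) does not contain 31.24.131.238
  31.24.131.0/25 (31.24.131.0 - 31.24.131.127) does not contain 31.24.131.238
  31.24.139.0/24 (31.24.139.0 - 31.24.139.255) does not contain 31.24.131.238
  31.24.160.0/21 (31.24.160.0 - 31.24.167.255) does not contain 31.24.131.238
Longest matching prefix is /20 -> interface ens19.

ens19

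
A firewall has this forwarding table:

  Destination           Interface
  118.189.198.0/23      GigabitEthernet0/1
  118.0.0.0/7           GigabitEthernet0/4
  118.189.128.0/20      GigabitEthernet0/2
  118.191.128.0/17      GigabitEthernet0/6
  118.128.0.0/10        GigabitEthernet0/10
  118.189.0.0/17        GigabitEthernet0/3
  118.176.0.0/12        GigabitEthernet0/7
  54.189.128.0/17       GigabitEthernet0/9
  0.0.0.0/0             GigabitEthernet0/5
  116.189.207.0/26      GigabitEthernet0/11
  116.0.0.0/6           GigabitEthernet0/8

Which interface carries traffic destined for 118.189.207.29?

Routes whose prefix contains 118.189.207.29:
  0.0.0.0/0 (default, matches everything) -> GigabitEthernet0/5
  116.0.0.0/6 (116.0.0.0 - 119.255.255.255) -> GigabitEthernet0/8
  118.0.0.0/7 (118.0.0.0 - 119.255.255.255) -> GigabitEthernet0/4
  118.128.0.0/10 (118.128.0.0 - 118.191.255.255) -> GigabitEthernet0/10
  118.176.0.0/12 (118.176.0.0 - 118.191.255.255) -> GigabitEthernet0/7
More-specific entries that do NOT match:
  116.189.207.0/26 (116.189.207.0 - 116.189.207.63) does not contain 118.189.207.29
  118.189.198.0/23 (118.189.198.0 - 118.189.199.255) does not contain 118.189.207.29
  118.189.128.0/20 (118.189.128.0 - 118.189.143.255) does not contain 118.189.207.29
  118.191.128.0/17 (118.191.128.0 - 118.191.255.255) does not contain 118.189.207.29
  118.189.0.0/17 (118.189.0.0 - 118.189.127.255) does not contain 118.189.207.29
  54.189.128.0/17 (54.189.128.0 - 54.189.255.255) does not contain 118.189.207.29
Longest matching prefix is /12 -> interface GigabitEthernet0/7.

GigabitEthernet0/7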